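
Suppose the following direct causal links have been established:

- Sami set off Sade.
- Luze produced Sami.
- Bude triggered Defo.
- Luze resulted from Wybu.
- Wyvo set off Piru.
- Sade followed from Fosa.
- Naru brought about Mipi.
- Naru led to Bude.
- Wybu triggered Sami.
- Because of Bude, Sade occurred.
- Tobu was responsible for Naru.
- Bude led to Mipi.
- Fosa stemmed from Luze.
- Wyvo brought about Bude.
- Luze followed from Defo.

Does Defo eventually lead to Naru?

Defo leads to Luze, Fosa, Sami, Sade; Naru is not among them.

No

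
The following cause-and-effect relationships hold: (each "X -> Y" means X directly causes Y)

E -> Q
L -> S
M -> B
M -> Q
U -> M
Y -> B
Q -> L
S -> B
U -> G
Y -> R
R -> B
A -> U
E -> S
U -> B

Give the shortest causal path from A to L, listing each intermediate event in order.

A → U → M → Q → L

A → U
U → M
M → Q
Q → L
Length: 4 steps.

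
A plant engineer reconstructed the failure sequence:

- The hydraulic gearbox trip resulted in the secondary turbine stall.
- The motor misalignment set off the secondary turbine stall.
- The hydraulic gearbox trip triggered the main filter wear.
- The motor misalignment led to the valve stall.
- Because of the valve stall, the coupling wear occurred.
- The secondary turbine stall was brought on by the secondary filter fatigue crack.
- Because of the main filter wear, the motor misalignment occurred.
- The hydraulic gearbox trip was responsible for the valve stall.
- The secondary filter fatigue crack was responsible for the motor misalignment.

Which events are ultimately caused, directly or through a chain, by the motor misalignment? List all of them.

Direct effects: the valve stall, the secondary turbine stall.
2 steps out: the coupling wear.
Not reachable from it: the hydraulic gearbox trip, the main filter wear, the secondary filter fatigue crack.

the coupling wear, the secondary turbine stall, the valve stall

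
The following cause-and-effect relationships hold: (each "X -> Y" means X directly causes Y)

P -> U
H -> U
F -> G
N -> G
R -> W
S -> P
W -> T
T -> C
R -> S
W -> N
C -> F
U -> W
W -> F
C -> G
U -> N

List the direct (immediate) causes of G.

Upstream contributors include R, H, S, P, U, W, T, but only C, F, N feed directly into G.

C, F, N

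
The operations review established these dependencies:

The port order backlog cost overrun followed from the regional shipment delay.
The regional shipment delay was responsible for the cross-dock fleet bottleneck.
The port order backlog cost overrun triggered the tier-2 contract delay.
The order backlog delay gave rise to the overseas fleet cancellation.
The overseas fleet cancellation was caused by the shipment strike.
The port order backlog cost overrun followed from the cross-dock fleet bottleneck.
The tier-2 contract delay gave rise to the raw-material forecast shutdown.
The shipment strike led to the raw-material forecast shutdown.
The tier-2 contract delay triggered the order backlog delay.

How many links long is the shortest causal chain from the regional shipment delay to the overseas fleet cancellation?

Shortest chain: the regional shipment delay → the port order backlog cost overrun → the tier-2 contract delay → the order backlog delay → the overseas fleet cancellation.

4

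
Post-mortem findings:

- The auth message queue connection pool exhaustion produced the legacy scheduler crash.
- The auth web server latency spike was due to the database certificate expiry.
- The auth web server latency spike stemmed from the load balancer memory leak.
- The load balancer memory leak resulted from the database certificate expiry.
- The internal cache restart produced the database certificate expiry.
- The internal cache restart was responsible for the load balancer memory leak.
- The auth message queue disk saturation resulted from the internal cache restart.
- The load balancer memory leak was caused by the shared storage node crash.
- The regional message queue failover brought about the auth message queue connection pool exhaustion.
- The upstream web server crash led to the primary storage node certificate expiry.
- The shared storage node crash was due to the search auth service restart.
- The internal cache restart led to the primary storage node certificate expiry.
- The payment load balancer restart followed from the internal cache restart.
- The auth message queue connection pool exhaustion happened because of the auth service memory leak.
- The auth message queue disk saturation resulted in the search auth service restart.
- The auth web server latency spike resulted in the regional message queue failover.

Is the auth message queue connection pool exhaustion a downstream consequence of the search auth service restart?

Yes

There is a causal chain: the search auth service restart → the shared storage node crash → the load balancer memory leak → the auth web server latency spike → the regional message queue failover → the auth message queue connection pool exhaustion.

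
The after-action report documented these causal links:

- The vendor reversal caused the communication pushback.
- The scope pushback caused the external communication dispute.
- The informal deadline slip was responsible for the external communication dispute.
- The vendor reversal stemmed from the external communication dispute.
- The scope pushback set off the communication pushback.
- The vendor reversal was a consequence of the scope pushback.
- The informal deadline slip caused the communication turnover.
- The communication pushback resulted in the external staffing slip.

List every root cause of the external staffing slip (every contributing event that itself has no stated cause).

Tracing upstream from the external staffing slip: the external staffing slip ← the communication pushback ← the vendor reversal ← the external communication dispute ← the informal deadline slip.
A separate upstream branch: the external staffing slip ← the communication pushback ← the scope pushback.
Each of those chain origins has no stated cause.

the informal deadline slip, the scope pushback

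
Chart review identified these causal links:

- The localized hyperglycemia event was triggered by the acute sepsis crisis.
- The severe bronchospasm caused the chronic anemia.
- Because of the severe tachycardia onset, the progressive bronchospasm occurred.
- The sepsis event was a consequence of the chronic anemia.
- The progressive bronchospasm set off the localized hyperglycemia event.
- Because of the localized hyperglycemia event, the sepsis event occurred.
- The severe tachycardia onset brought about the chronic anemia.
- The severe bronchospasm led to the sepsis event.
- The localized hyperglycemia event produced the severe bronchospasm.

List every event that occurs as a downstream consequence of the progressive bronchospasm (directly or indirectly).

Direct effects: the localized hyperglycemia event.
2 steps out: the severe bronchospasm, the sepsis event.
3 steps out: the chronic anemia.
Not reachable from it: the severe tachycardia onset, the acute sepsis crisis.

the chronic anemia, the localized hyperglycemia event, the sepsis event, the severe bronchospasm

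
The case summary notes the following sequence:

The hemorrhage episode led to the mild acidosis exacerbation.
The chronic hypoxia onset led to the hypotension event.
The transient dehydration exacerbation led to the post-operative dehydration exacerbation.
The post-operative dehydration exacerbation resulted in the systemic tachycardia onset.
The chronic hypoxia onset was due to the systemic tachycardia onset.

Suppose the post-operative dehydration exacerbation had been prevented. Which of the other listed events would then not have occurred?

Downstream of the post-operative dehydration exacerbation: the systemic tachycardia onset, the chronic hypoxia onset, the hypotension event.

the chronic hypoxia onset, the hypotension event, the systemic tachycardia onset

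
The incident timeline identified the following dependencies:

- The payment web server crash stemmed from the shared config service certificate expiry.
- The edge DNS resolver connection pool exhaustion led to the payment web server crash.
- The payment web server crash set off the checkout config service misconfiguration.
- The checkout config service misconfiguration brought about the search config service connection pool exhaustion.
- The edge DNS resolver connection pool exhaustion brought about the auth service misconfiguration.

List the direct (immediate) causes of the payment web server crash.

the edge DNS resolver connection pool exhaustion, the shared config service certificate expiry

the edge DNS resolver connection pool exhaustion, the shared config service certificate expiry → the payment web server crash with nothing further upstream stated.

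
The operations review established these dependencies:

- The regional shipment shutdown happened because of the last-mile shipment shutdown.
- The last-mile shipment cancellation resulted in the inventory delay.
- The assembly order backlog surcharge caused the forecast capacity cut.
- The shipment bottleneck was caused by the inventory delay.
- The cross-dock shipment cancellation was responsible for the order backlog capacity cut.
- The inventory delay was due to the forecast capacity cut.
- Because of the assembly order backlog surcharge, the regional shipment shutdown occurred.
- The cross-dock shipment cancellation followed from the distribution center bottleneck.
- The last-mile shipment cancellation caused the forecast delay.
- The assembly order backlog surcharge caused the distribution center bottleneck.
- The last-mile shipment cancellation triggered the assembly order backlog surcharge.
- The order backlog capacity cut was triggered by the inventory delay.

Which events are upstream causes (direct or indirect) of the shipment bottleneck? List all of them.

the assembly order backlog surcharge, the forecast capacity cut, the inventory delay, the last-mile shipment cancellation

Immediate cause of the shipment bottleneck: the inventory delay.
Further upstream: the last-mile shipment cancellation, the assembly order backlog surcharge, the forecast capacity cut.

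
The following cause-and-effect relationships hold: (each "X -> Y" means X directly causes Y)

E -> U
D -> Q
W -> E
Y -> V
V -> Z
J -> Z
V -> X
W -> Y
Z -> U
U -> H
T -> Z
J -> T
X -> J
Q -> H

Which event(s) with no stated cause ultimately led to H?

D, W

Tracing upstream from H: H ← U ← E ← W.
A separate upstream branch: H ← Q ← D.
Each of those chain origins has no stated cause.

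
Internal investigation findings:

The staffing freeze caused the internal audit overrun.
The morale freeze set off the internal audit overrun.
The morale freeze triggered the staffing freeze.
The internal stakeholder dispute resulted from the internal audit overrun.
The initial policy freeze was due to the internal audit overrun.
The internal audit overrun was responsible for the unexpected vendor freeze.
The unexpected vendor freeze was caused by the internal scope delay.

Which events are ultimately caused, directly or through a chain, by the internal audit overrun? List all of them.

Direct effects: the internal stakeholder dispute, the unexpected vendor freeze, the initial policy freeze.
Not reachable from it: the morale freeze, the staffing freeze, the internal scope delay.

the initial policy freeze, the internal stakeholder dispute, the unexpected vendor freeze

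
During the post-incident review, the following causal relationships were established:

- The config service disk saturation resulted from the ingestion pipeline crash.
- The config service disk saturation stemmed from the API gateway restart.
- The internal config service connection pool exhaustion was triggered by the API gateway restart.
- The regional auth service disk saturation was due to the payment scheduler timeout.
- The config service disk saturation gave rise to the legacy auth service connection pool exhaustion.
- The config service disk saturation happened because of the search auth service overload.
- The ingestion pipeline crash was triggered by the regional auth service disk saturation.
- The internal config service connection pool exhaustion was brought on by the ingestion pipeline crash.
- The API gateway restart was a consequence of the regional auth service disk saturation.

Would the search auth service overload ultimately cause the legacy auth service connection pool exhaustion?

Yes

There is a causal chain: the search auth service overload → the config service disk saturation → the legacy auth service connection pool exhaustion.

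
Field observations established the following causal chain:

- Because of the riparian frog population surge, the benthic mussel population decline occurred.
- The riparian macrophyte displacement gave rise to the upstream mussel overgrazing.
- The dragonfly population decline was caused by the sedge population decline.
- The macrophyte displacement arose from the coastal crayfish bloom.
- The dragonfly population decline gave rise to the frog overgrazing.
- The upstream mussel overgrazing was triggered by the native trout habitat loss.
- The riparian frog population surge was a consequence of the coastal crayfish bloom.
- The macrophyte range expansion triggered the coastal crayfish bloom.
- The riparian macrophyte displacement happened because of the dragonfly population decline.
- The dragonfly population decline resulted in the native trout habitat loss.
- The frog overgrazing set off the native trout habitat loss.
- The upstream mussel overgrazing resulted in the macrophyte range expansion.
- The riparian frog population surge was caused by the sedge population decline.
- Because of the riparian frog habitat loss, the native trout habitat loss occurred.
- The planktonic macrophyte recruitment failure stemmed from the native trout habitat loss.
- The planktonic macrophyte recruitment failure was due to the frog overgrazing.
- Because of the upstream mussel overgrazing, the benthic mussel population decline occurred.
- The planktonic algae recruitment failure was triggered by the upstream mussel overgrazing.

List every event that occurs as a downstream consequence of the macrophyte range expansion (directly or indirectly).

Direct effects: the coastal crayfish bloom.
2 steps out: the riparian frog population surge, the macrophyte displacement.
3 steps out: the benthic mussel population decline.
Not reachable from it: the sedge population decline, the dragonfly population decline, the frog overgrazing, the native trout habitat loss, the riparian macrophyte displacement, the upstream mussel overgrazing, the planktonic algae recruitment failure, the planktonic macrophyte recruitment failure, the riparian frog habitat loss.

the benthic mussel population decline, the coastal crayfish bloom, the macrophyte displacement, the riparian frog population surge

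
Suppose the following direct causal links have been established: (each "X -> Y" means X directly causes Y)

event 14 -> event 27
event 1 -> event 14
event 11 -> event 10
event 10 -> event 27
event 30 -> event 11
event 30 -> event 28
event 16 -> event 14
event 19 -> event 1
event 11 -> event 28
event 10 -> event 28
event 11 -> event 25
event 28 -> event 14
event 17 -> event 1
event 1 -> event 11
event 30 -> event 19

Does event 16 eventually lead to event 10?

Event 16 leads to event 14, event 27; event 10 is not among them.

No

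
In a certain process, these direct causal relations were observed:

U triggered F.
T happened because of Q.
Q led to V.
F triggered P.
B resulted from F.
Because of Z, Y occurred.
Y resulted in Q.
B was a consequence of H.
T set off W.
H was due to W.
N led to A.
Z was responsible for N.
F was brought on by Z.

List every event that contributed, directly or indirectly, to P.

F, U, Z

Immediate cause of P: F.
Further upstream: Z, U.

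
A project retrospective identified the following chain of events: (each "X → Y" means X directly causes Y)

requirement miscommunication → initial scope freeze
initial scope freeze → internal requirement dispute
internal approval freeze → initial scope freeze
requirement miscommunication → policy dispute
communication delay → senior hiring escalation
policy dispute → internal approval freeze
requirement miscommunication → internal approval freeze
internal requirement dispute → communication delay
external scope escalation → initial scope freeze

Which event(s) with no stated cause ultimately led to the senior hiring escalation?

the external scope escalation, the requirement miscommunication

Tracing upstream from the senior hiring escalation: the senior hiring escalation ← the communication delay ← the internal requirement dispute ← the initial scope freeze ← the requirement miscommunication.
A separate upstream branch: the senior hiring escalation ← the communication delay ← the internal requirement dispute ← the initial scope freeze ← the external scope escalation.
Each of those chain origins has no stated cause.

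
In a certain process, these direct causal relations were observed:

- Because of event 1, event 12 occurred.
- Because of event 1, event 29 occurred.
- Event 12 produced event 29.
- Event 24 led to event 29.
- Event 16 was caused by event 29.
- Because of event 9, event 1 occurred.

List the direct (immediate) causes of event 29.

event 1, event 12, event 24

Upstream contributors include event 9, but only event 1, event 12, event 24 feed directly into event 29.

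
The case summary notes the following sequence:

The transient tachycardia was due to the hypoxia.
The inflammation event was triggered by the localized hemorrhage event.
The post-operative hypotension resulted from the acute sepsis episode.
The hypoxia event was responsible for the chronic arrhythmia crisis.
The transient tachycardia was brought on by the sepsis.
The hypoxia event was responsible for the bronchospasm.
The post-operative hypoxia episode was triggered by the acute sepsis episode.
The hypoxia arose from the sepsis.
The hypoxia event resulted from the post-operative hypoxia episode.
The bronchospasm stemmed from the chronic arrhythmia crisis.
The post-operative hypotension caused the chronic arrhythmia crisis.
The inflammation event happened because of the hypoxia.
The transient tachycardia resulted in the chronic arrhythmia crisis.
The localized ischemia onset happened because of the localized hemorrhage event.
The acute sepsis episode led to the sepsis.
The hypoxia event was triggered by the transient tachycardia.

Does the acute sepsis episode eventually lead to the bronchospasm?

Yes

There is a causal chain: the acute sepsis episode → the post-operative hypotension → the chronic arrhythmia crisis → the bronchospasm.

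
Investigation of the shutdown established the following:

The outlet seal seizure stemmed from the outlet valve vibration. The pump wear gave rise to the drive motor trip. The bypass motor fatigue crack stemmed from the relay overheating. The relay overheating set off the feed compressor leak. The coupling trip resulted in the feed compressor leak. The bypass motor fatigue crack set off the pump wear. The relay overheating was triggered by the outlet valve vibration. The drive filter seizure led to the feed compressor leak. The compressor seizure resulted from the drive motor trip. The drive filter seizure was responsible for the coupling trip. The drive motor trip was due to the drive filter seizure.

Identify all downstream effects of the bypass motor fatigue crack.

the compressor seizure, the drive motor trip, the pump wear

Direct effects: the pump wear.
2 steps out: the drive motor trip.
3 steps out: the compressor seizure.
Not reachable from it: the outlet valve vibration, the outlet seal seizure, the relay overheating, the drive filter seizure, the coupling trip, the feed compressor leak.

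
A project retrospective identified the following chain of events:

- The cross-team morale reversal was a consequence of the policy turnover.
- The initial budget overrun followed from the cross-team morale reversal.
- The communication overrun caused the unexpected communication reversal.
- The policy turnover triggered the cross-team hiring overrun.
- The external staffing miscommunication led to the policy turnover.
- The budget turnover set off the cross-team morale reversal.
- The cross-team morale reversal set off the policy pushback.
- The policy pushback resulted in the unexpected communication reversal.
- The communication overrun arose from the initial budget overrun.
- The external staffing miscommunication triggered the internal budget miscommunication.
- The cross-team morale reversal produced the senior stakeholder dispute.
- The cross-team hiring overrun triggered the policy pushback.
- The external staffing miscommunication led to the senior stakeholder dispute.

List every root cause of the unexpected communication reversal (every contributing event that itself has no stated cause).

Tracing upstream from the unexpected communication reversal: the unexpected communication reversal ← the policy pushback ← the cross-team morale reversal ← the budget turnover.
A separate upstream branch: the unexpected communication reversal ← the policy pushback ← the cross-team morale reversal ← the policy turnover ← the external staffing miscommunication.
Each of those chain origins has no stated cause.

the budget turnover, the external staffing miscommunication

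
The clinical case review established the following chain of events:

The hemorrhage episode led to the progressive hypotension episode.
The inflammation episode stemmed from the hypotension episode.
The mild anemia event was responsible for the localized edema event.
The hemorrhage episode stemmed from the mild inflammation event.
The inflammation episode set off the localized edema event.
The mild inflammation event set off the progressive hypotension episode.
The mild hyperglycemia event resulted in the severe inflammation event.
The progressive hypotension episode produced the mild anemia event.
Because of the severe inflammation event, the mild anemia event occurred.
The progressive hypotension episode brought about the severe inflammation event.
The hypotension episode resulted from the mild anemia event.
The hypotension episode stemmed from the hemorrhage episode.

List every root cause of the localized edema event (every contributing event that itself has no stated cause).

the mild hyperglycemia event, the mild inflammation event

Tracing upstream from the localized edema event: the localized edema event ← the mild anemia event ← the progressive hypotension episode ← the mild inflammation event.
A separate upstream branch: the localized edema event ← the mild anemia event ← the severe inflammation event ← the mild hyperglycemia event.
Each of those chain origins has no stated cause.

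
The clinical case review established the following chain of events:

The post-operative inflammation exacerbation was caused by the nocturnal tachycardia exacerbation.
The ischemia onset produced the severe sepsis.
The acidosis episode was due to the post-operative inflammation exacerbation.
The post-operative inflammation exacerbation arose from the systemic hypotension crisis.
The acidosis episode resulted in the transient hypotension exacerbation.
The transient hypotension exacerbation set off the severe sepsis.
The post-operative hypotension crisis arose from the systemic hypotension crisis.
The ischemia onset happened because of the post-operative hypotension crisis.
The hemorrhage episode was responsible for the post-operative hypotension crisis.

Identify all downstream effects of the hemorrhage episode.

Direct effects: the post-operative hypotension crisis.
2 steps out: the ischemia onset.
3 steps out: the severe sepsis.
Not reachable from it: the systemic hypotension crisis, the nocturnal tachycardia exacerbation, the post-operative inflammation exacerbation, the acidosis episode, the transient hypotension exacerbation.

the ischemia onset, the post-operative hypotension crisis, the severe sepsis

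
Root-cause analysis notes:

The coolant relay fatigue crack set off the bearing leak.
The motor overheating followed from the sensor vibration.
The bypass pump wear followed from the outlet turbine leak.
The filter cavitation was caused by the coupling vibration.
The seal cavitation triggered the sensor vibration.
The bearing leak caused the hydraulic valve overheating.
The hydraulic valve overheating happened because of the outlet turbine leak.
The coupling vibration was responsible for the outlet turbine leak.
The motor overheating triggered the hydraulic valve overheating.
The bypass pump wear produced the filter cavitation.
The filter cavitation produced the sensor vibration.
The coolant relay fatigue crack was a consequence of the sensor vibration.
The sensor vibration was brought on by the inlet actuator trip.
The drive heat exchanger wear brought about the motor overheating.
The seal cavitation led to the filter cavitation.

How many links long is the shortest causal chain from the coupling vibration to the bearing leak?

4

Shortest chain: the coupling vibration → the filter cavitation → the sensor vibration → the coolant relay fatigue crack → the bearing leak.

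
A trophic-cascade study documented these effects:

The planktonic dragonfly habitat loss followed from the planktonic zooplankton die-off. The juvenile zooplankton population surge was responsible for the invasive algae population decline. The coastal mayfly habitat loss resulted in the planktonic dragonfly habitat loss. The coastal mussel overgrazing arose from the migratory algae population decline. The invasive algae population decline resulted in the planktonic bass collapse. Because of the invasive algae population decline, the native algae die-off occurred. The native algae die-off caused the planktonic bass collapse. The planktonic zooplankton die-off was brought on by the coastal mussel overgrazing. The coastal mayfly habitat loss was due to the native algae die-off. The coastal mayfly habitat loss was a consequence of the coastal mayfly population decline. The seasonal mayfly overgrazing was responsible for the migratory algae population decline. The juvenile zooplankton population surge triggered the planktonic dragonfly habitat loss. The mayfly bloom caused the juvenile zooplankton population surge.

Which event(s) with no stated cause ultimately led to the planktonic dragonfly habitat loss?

Tracing upstream from the planktonic dragonfly habitat loss: the planktonic dragonfly habitat loss ← the juvenile zooplankton population surge ← the mayfly bloom.
A separate upstream branch: the planktonic dragonfly habitat loss ← the planktonic zooplankton die-off ← the coastal mussel overgrazing ← the migratory algae population decline ← the seasonal mayfly overgrazing.
A separate upstream branch: the planktonic dragonfly habitat loss ← the coastal mayfly habitat loss ← the coastal mayfly population decline.
Each of those chain origins has no stated cause.

the coastal mayfly population decline, the mayfly bloom, the seasonal mayfly overgrazing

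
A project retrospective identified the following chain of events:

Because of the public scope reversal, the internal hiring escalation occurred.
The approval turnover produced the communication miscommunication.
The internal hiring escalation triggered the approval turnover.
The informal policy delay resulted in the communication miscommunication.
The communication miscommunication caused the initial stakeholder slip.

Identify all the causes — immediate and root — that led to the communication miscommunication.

Immediate causes of the communication miscommunication: the approval turnover, the informal policy delay.
Further upstream: the public scope reversal, the internal hiring escalation.

the approval turnover, the informal policy delay, the internal hiring escalation, the public scope reversal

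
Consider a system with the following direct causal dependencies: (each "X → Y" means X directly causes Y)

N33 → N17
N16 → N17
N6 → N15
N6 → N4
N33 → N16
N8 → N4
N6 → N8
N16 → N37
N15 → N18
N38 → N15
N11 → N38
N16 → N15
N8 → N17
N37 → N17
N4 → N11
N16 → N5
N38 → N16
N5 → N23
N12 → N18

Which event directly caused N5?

Upstream contributors include N6, N33, N8, N4, N11, N38, but only N16 feeds directly into N5.

N16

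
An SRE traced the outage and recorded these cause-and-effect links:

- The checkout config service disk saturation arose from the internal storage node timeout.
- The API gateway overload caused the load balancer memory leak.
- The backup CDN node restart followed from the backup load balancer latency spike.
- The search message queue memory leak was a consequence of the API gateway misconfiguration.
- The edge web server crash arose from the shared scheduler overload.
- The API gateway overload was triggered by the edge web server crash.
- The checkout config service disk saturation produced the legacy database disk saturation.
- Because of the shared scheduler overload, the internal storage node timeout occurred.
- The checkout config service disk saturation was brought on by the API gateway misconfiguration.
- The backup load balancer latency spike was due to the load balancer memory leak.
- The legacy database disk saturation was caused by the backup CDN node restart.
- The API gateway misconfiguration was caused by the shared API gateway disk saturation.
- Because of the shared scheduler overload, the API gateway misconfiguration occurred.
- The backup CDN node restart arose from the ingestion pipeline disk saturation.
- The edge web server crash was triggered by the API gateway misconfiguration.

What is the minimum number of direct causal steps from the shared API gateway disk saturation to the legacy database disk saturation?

Shortest chain: the shared API gateway disk saturation → the API gateway misconfiguration → the checkout config service disk saturation → the legacy database disk saturation.

3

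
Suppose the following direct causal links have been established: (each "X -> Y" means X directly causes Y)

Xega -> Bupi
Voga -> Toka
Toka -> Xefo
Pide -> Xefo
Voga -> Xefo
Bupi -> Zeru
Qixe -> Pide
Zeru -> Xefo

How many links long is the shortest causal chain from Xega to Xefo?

3

Shortest chain: Xega → Bupi → Zeru → Xefo.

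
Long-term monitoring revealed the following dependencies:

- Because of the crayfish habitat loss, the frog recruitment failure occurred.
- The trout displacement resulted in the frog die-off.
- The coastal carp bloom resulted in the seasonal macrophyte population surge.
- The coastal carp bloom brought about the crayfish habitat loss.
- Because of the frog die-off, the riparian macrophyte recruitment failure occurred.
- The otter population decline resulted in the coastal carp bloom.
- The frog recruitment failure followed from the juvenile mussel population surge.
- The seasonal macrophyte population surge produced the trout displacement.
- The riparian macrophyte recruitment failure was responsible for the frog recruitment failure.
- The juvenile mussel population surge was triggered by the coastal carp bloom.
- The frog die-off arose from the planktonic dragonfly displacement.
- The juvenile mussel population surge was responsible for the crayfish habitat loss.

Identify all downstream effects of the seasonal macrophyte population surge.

the frog die-off, the frog recruitment failure, the riparian macrophyte recruitment failure, the trout displacement

Direct effects: the trout displacement.
2 steps out: the frog die-off.
3 steps out: the riparian macrophyte recruitment failure.
4 steps out: the frog recruitment failure.
Not reachable from it: the otter population decline, the coastal carp bloom, the juvenile mussel population surge, the crayfish habitat loss, the planktonic dragonfly displacement.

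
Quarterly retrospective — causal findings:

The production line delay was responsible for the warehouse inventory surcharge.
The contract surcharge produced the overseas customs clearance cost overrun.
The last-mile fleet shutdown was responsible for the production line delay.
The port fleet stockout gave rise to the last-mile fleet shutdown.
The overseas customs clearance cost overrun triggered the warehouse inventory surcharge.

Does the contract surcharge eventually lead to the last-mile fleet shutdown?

The contract surcharge leads to the overseas customs clearance cost overrun, the warehouse inventory surcharge; the last-mile fleet shutdown is not among them.

No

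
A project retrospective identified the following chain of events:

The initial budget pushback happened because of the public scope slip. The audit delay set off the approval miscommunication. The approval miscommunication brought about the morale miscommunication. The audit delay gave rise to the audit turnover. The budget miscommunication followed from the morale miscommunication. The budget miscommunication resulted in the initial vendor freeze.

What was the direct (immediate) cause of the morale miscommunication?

the approval miscommunication

Upstream contributors include the audit delay, but only the approval miscommunication feeds directly into the morale miscommunication.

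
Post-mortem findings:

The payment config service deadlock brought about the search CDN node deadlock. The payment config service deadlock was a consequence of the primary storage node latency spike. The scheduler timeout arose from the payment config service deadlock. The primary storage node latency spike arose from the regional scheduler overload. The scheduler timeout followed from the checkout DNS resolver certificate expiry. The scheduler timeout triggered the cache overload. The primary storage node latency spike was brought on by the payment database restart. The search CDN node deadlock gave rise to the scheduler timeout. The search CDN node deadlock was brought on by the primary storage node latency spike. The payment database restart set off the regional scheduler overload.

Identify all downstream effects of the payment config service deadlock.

the cache overload, the scheduler timeout, the search CDN node deadlock

Direct effects: the search CDN node deadlock, the scheduler timeout.
2 steps out: the cache overload.
Not reachable from it: the payment database restart, the regional scheduler overload, the primary storage node latency spike, the checkout DNS resolver certificate expiry.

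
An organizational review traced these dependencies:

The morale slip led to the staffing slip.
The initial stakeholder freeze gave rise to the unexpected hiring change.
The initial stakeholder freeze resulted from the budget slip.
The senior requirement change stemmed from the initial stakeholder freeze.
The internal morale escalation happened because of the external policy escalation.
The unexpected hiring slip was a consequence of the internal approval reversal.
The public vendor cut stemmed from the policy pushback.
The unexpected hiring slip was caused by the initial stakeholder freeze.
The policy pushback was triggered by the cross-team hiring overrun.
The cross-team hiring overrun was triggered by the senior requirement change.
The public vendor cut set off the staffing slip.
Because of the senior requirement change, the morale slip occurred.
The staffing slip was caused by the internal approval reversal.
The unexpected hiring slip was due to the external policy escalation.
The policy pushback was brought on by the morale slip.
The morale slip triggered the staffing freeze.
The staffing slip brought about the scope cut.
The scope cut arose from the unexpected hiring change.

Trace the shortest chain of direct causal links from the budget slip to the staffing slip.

the budget slip → the initial stakeholder freeze → the senior requirement change → the morale slip → the staffing slip

the budget slip → the initial stakeholder freeze
the initial stakeholder freeze → the senior requirement change
the senior requirement change → the morale slip
the morale slip → the staffing slip
Length: 4 steps.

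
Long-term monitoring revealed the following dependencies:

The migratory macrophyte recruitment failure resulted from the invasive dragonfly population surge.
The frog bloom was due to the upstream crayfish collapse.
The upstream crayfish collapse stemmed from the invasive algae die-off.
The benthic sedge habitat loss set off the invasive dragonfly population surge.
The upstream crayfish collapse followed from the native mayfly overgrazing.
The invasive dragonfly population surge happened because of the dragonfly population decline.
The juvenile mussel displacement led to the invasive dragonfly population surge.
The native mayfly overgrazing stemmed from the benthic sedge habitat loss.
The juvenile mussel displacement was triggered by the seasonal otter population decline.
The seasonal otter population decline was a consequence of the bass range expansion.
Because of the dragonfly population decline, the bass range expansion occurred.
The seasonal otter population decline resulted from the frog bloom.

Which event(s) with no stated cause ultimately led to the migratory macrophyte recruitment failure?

Tracing upstream from the migratory macrophyte recruitment failure: the migratory macrophyte recruitment failure ← the invasive dragonfly population surge ← the juvenile mussel displacement ← the seasonal otter population decline ← the frog bloom ← the upstream crayfish collapse ← the invasive algae die-off.
A separate upstream branch: the migratory macrophyte recruitment failure ← the invasive dragonfly population surge ← the dragonfly population decline.
A separate upstream branch: the migratory macrophyte recruitment failure ← the invasive dragonfly population surge ← the benthic sedge habitat loss.
Each of those chain origins has no stated cause.

the benthic sedge habitat loss, the dragonfly population decline, the invasive algae die-off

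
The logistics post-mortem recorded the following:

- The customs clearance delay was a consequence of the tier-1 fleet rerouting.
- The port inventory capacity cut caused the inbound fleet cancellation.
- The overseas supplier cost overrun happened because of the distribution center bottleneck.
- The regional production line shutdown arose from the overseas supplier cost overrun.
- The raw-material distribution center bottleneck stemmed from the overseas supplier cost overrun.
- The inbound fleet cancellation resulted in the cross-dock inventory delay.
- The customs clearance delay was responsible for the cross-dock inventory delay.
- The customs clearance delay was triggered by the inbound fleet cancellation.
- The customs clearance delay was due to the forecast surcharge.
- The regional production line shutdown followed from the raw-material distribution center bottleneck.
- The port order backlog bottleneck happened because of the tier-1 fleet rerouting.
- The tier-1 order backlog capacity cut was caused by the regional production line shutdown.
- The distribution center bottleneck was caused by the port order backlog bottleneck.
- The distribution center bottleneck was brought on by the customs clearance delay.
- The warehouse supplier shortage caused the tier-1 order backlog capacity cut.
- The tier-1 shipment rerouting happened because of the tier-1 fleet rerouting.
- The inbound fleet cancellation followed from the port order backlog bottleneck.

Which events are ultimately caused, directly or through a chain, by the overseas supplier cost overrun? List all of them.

the raw-material distribution center bottleneck, the regional production line shutdown, the tier-1 order backlog capacity cut

Direct effects: the raw-material distribution center bottleneck, the regional production line shutdown.
2 steps out: the tier-1 order backlog capacity cut.
Not reachable from it: the port inventory capacity cut, the forecast surcharge, the tier-1 fleet rerouting, the port order backlog bottleneck, the inbound fleet cancellation, the customs clearance delay, the tier-1 shipment rerouting, the distribution center bottleneck, the cross-dock inventory delay, the warehouse supplier shortage.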